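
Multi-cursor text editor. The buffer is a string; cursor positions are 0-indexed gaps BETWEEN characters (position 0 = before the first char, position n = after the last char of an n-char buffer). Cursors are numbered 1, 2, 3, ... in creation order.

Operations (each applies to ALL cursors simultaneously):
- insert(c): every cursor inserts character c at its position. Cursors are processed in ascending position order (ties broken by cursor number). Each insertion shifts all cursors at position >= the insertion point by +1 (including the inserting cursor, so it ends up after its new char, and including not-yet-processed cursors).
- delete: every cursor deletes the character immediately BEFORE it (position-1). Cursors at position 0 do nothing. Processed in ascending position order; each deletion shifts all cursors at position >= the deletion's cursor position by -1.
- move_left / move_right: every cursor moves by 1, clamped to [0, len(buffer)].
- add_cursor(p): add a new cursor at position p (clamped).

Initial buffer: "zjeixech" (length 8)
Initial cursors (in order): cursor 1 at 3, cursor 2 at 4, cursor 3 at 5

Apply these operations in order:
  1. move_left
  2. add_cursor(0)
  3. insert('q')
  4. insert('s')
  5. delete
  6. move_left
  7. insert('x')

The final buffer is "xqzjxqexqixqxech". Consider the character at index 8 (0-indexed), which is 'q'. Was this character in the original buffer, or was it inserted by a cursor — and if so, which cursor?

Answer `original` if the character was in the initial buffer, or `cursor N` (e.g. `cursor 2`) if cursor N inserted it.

After op 1 (move_left): buffer="zjeixech" (len 8), cursors c1@2 c2@3 c3@4, authorship ........
After op 2 (add_cursor(0)): buffer="zjeixech" (len 8), cursors c4@0 c1@2 c2@3 c3@4, authorship ........
After op 3 (insert('q')): buffer="qzjqeqiqxech" (len 12), cursors c4@1 c1@4 c2@6 c3@8, authorship 4..1.2.3....
After op 4 (insert('s')): buffer="qszjqseqsiqsxech" (len 16), cursors c4@2 c1@6 c2@9 c3@12, authorship 44..11.22.33....
After op 5 (delete): buffer="qzjqeqiqxech" (len 12), cursors c4@1 c1@4 c2@6 c3@8, authorship 4..1.2.3....
After op 6 (move_left): buffer="qzjqeqiqxech" (len 12), cursors c4@0 c1@3 c2@5 c3@7, authorship 4..1.2.3....
After op 7 (insert('x')): buffer="xqzjxqexqixqxech" (len 16), cursors c4@1 c1@5 c2@8 c3@11, authorship 44..11.22.33....
Authorship (.=original, N=cursor N): 4 4 . . 1 1 . 2 2 . 3 3 . . . .
Index 8: author = 2

Answer: cursor 2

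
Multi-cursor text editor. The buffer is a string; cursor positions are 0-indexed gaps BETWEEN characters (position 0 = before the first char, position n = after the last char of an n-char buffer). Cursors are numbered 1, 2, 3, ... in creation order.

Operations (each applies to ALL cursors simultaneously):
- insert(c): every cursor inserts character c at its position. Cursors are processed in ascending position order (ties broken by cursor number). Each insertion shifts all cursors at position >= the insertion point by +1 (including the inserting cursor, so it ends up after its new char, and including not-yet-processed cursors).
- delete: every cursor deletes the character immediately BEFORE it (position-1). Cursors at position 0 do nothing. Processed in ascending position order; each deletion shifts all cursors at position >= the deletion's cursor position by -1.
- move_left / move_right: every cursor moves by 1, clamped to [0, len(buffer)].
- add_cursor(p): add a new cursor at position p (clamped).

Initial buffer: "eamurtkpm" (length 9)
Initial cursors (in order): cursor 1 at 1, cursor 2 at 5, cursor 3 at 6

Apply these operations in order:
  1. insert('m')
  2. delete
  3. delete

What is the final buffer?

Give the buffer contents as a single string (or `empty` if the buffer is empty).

Answer: amukpm

Derivation:
After op 1 (insert('m')): buffer="emamurmtmkpm" (len 12), cursors c1@2 c2@7 c3@9, authorship .1....2.3...
After op 2 (delete): buffer="eamurtkpm" (len 9), cursors c1@1 c2@5 c3@6, authorship .........
After op 3 (delete): buffer="amukpm" (len 6), cursors c1@0 c2@3 c3@3, authorship ......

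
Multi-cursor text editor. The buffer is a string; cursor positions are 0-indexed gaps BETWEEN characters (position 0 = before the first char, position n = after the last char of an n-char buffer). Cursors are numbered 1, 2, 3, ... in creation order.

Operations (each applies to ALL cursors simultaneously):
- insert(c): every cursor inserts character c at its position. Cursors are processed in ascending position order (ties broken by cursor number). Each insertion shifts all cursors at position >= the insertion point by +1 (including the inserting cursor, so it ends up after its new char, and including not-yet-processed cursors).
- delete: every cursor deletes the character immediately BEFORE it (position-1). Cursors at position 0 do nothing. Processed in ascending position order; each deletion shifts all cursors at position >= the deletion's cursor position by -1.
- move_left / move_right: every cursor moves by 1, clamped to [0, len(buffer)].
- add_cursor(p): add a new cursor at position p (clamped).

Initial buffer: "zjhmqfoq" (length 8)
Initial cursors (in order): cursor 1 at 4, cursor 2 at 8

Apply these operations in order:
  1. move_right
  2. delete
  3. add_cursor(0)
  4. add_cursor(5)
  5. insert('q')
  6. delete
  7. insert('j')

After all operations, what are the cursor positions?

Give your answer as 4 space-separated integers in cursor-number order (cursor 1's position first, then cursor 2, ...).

After op 1 (move_right): buffer="zjhmqfoq" (len 8), cursors c1@5 c2@8, authorship ........
After op 2 (delete): buffer="zjhmfo" (len 6), cursors c1@4 c2@6, authorship ......
After op 3 (add_cursor(0)): buffer="zjhmfo" (len 6), cursors c3@0 c1@4 c2@6, authorship ......
After op 4 (add_cursor(5)): buffer="zjhmfo" (len 6), cursors c3@0 c1@4 c4@5 c2@6, authorship ......
After op 5 (insert('q')): buffer="qzjhmqfqoq" (len 10), cursors c3@1 c1@6 c4@8 c2@10, authorship 3....1.4.2
After op 6 (delete): buffer="zjhmfo" (len 6), cursors c3@0 c1@4 c4@5 c2@6, authorship ......
After op 7 (insert('j')): buffer="jzjhmjfjoj" (len 10), cursors c3@1 c1@6 c4@8 c2@10, authorship 3....1.4.2

Answer: 6 10 1 8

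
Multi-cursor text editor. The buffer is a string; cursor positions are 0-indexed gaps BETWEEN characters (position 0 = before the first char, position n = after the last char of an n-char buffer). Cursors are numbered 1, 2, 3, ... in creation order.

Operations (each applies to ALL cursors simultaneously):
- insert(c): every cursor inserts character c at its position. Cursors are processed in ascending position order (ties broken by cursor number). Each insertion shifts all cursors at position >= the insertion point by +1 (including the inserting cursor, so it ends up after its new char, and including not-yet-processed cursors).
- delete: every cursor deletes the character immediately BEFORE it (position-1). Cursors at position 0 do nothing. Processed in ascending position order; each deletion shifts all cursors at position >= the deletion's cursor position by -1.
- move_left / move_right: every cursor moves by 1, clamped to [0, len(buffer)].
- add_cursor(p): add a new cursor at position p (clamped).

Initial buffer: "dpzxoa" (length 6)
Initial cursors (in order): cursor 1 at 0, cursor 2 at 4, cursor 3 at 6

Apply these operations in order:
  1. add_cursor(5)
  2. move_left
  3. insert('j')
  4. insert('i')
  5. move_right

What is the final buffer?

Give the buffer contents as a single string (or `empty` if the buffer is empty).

After op 1 (add_cursor(5)): buffer="dpzxoa" (len 6), cursors c1@0 c2@4 c4@5 c3@6, authorship ......
After op 2 (move_left): buffer="dpzxoa" (len 6), cursors c1@0 c2@3 c4@4 c3@5, authorship ......
After op 3 (insert('j')): buffer="jdpzjxjoja" (len 10), cursors c1@1 c2@5 c4@7 c3@9, authorship 1...2.4.3.
After op 4 (insert('i')): buffer="jidpzjixjiojia" (len 14), cursors c1@2 c2@7 c4@10 c3@13, authorship 11...22.44.33.
After op 5 (move_right): buffer="jidpzjixjiojia" (len 14), cursors c1@3 c2@8 c4@11 c3@14, authorship 11...22.44.33.

Answer: jidpzjixjiojia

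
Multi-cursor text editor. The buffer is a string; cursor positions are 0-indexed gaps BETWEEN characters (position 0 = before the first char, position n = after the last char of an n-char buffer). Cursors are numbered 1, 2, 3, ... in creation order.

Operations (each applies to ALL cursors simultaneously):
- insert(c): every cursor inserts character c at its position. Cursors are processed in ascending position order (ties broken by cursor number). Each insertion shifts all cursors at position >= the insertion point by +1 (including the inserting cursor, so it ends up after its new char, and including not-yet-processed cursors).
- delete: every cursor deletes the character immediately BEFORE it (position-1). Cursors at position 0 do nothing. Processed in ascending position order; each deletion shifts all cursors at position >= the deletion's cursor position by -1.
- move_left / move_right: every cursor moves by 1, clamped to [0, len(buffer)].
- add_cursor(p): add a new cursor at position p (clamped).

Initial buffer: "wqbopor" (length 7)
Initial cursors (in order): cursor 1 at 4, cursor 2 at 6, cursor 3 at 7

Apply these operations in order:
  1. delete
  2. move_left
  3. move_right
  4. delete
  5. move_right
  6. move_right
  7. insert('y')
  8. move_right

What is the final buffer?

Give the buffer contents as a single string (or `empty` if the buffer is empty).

After op 1 (delete): buffer="wqbp" (len 4), cursors c1@3 c2@4 c3@4, authorship ....
After op 2 (move_left): buffer="wqbp" (len 4), cursors c1@2 c2@3 c3@3, authorship ....
After op 3 (move_right): buffer="wqbp" (len 4), cursors c1@3 c2@4 c3@4, authorship ....
After op 4 (delete): buffer="w" (len 1), cursors c1@1 c2@1 c3@1, authorship .
After op 5 (move_right): buffer="w" (len 1), cursors c1@1 c2@1 c3@1, authorship .
After op 6 (move_right): buffer="w" (len 1), cursors c1@1 c2@1 c3@1, authorship .
After op 7 (insert('y')): buffer="wyyy" (len 4), cursors c1@4 c2@4 c3@4, authorship .123
After op 8 (move_right): buffer="wyyy" (len 4), cursors c1@4 c2@4 c3@4, authorship .123

Answer: wyyy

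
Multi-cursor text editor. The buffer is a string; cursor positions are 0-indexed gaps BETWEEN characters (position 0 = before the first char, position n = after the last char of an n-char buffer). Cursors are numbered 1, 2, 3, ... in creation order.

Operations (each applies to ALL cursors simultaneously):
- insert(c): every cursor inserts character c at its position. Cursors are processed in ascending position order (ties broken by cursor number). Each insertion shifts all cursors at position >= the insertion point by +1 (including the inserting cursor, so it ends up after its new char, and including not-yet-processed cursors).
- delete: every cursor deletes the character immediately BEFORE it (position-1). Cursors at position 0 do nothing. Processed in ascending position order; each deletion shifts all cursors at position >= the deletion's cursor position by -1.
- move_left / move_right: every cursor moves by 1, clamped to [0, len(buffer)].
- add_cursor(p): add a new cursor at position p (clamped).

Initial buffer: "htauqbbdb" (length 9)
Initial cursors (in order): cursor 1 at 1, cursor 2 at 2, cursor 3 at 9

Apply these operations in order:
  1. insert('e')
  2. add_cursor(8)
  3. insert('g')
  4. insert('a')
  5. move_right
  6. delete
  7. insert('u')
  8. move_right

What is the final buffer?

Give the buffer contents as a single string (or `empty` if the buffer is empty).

After op 1 (insert('e')): buffer="heteauqbbdbe" (len 12), cursors c1@2 c2@4 c3@12, authorship .1.2.......3
After op 2 (add_cursor(8)): buffer="heteauqbbdbe" (len 12), cursors c1@2 c2@4 c4@8 c3@12, authorship .1.2.......3
After op 3 (insert('g')): buffer="hegtegauqbgbdbeg" (len 16), cursors c1@3 c2@6 c4@11 c3@16, authorship .11.22....4...33
After op 4 (insert('a')): buffer="hegategaauqbgabdbega" (len 20), cursors c1@4 c2@8 c4@14 c3@20, authorship .111.222....44...333
After op 5 (move_right): buffer="hegategaauqbgabdbega" (len 20), cursors c1@5 c2@9 c4@15 c3@20, authorship .111.222....44...333
After op 6 (delete): buffer="hegaegauqbgadbeg" (len 16), cursors c1@4 c2@7 c4@12 c3@16, authorship .111222...44..33
After op 7 (insert('u')): buffer="hegauegauuqbgaudbegu" (len 20), cursors c1@5 c2@9 c4@15 c3@20, authorship .11112222...444..333
After op 8 (move_right): buffer="hegauegauuqbgaudbegu" (len 20), cursors c1@6 c2@10 c4@16 c3@20, authorship .11112222...444..333

Answer: hegauegauuqbgaudbegu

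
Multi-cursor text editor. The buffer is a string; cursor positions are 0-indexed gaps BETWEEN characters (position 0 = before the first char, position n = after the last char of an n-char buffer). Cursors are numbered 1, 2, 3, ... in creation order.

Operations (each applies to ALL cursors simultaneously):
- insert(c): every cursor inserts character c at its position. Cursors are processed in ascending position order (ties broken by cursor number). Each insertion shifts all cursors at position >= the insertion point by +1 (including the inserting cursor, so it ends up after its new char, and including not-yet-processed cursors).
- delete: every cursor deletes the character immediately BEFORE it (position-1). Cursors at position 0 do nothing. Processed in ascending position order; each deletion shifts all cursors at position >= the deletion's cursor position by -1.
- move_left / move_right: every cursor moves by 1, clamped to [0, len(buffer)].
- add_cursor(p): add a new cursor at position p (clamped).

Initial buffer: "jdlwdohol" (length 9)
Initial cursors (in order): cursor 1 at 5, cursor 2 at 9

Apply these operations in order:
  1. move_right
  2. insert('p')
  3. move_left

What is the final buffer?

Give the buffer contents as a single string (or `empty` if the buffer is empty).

After op 1 (move_right): buffer="jdlwdohol" (len 9), cursors c1@6 c2@9, authorship .........
After op 2 (insert('p')): buffer="jdlwdopholp" (len 11), cursors c1@7 c2@11, authorship ......1...2
After op 3 (move_left): buffer="jdlwdopholp" (len 11), cursors c1@6 c2@10, authorship ......1...2

Answer: jdlwdopholp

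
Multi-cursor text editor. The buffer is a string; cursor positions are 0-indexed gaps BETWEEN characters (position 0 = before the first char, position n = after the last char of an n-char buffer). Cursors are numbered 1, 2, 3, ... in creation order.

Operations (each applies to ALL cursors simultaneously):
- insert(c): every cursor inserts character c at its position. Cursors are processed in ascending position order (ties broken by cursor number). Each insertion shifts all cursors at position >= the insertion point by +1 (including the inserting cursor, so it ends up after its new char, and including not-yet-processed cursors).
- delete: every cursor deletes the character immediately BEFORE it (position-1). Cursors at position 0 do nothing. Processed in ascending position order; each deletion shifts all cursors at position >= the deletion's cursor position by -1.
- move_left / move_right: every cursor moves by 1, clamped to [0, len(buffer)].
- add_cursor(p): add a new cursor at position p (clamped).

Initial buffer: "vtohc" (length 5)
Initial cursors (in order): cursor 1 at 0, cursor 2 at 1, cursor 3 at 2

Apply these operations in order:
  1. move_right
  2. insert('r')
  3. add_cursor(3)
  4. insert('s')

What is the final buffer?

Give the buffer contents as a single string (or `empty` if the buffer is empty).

After op 1 (move_right): buffer="vtohc" (len 5), cursors c1@1 c2@2 c3@3, authorship .....
After op 2 (insert('r')): buffer="vrtrorhc" (len 8), cursors c1@2 c2@4 c3@6, authorship .1.2.3..
After op 3 (add_cursor(3)): buffer="vrtrorhc" (len 8), cursors c1@2 c4@3 c2@4 c3@6, authorship .1.2.3..
After op 4 (insert('s')): buffer="vrstsrsorshc" (len 12), cursors c1@3 c4@5 c2@7 c3@10, authorship .11.422.33..

Answer: vrstsrsorshc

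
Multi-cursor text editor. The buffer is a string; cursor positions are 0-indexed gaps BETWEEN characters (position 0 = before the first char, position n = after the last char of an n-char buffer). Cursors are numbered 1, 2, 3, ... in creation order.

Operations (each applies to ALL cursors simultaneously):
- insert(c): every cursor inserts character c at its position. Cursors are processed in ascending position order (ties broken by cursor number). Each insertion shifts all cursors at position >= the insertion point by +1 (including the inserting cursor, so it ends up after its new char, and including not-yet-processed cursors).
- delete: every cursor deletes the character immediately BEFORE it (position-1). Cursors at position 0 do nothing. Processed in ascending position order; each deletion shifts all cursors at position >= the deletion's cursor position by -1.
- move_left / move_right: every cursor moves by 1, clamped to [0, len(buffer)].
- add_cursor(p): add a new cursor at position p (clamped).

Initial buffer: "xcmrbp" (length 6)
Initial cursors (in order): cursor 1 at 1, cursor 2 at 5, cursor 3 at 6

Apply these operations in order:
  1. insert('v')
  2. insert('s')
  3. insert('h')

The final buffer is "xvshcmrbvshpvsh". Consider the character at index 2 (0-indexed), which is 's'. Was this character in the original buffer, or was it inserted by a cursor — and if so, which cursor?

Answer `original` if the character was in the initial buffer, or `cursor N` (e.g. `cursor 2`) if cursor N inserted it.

Answer: cursor 1

Derivation:
After op 1 (insert('v')): buffer="xvcmrbvpv" (len 9), cursors c1@2 c2@7 c3@9, authorship .1....2.3
After op 2 (insert('s')): buffer="xvscmrbvspvs" (len 12), cursors c1@3 c2@9 c3@12, authorship .11....22.33
After op 3 (insert('h')): buffer="xvshcmrbvshpvsh" (len 15), cursors c1@4 c2@11 c3@15, authorship .111....222.333
Authorship (.=original, N=cursor N): . 1 1 1 . . . . 2 2 2 . 3 3 3
Index 2: author = 1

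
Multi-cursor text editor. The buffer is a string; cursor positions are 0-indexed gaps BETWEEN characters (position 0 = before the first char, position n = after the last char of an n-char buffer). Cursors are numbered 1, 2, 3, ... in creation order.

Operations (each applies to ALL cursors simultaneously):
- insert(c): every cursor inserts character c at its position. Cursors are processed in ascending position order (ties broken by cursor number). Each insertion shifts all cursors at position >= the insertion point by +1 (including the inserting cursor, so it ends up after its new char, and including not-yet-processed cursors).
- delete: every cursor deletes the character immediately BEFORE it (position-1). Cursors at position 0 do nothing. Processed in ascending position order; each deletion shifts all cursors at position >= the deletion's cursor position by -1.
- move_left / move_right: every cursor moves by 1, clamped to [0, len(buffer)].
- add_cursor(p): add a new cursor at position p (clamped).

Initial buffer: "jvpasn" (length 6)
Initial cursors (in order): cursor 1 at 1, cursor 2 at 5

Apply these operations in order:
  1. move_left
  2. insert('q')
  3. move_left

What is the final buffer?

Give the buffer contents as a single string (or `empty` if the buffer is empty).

After op 1 (move_left): buffer="jvpasn" (len 6), cursors c1@0 c2@4, authorship ......
After op 2 (insert('q')): buffer="qjvpaqsn" (len 8), cursors c1@1 c2@6, authorship 1....2..
After op 3 (move_left): buffer="qjvpaqsn" (len 8), cursors c1@0 c2@5, authorship 1....2..

Answer: qjvpaqsn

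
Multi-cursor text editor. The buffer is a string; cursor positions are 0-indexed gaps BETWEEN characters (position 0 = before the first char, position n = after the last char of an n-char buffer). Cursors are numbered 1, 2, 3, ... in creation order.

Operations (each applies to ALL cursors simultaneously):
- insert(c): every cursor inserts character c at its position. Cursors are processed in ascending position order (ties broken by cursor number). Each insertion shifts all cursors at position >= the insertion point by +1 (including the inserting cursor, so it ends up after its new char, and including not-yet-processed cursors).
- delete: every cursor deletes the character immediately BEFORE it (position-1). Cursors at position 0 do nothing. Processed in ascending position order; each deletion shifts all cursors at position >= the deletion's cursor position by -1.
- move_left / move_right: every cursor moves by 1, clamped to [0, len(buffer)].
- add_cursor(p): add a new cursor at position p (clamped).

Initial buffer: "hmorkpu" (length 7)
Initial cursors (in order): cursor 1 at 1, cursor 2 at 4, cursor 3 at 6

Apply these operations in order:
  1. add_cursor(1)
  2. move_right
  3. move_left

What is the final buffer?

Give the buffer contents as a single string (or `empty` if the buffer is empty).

After op 1 (add_cursor(1)): buffer="hmorkpu" (len 7), cursors c1@1 c4@1 c2@4 c3@6, authorship .......
After op 2 (move_right): buffer="hmorkpu" (len 7), cursors c1@2 c4@2 c2@5 c3@7, authorship .......
After op 3 (move_left): buffer="hmorkpu" (len 7), cursors c1@1 c4@1 c2@4 c3@6, authorship .......

Answer: hmorkpu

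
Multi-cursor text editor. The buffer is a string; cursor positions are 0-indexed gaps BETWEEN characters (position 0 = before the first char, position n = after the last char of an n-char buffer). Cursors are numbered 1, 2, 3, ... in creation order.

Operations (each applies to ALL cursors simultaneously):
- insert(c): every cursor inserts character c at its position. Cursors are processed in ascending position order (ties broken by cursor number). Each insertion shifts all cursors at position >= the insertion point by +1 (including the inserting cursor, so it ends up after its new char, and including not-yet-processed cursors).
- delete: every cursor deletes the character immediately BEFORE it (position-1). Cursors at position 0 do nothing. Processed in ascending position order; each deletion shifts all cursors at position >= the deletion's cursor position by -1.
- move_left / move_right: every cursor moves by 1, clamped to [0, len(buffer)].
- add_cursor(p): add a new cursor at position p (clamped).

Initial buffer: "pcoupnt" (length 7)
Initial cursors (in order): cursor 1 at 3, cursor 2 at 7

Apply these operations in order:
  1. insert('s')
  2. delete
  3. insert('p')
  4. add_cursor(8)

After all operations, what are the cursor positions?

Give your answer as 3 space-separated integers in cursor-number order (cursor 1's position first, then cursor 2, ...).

Answer: 4 9 8

Derivation:
After op 1 (insert('s')): buffer="pcosupnts" (len 9), cursors c1@4 c2@9, authorship ...1....2
After op 2 (delete): buffer="pcoupnt" (len 7), cursors c1@3 c2@7, authorship .......
After op 3 (insert('p')): buffer="pcopupntp" (len 9), cursors c1@4 c2@9, authorship ...1....2
After op 4 (add_cursor(8)): buffer="pcopupntp" (len 9), cursors c1@4 c3@8 c2@9, authorship ...1....2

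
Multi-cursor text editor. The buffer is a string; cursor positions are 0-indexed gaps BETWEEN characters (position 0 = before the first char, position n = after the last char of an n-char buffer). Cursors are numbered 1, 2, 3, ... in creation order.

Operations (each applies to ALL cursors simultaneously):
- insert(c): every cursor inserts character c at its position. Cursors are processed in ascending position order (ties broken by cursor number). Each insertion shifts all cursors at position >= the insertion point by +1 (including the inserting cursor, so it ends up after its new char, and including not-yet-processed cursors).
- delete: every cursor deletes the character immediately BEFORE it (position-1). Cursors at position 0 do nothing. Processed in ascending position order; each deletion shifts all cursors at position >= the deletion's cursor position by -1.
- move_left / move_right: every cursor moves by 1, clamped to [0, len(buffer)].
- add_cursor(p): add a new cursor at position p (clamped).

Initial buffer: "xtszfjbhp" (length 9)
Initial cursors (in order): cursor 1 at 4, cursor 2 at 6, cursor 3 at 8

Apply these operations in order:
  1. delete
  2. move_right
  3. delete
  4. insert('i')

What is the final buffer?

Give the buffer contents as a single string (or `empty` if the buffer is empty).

After op 1 (delete): buffer="xtsfbp" (len 6), cursors c1@3 c2@4 c3@5, authorship ......
After op 2 (move_right): buffer="xtsfbp" (len 6), cursors c1@4 c2@5 c3@6, authorship ......
After op 3 (delete): buffer="xts" (len 3), cursors c1@3 c2@3 c3@3, authorship ...
After op 4 (insert('i')): buffer="xtsiii" (len 6), cursors c1@6 c2@6 c3@6, authorship ...123

Answer: xtsiii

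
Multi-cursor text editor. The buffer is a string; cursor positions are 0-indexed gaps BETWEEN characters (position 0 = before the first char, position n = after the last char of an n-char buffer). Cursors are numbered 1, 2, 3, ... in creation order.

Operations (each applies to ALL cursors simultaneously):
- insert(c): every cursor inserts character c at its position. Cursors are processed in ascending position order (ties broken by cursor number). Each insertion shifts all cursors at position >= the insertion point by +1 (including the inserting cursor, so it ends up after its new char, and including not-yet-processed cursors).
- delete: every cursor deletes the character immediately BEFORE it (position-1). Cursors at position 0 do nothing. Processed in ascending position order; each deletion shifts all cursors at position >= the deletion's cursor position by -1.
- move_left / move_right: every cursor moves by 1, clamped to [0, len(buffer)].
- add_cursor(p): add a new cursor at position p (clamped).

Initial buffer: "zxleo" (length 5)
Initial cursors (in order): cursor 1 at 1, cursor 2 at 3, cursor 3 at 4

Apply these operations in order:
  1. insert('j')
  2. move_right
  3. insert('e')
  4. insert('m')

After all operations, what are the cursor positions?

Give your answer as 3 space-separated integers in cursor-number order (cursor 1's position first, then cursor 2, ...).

Answer: 5 10 14

Derivation:
After op 1 (insert('j')): buffer="zjxljejo" (len 8), cursors c1@2 c2@5 c3@7, authorship .1..2.3.
After op 2 (move_right): buffer="zjxljejo" (len 8), cursors c1@3 c2@6 c3@8, authorship .1..2.3.
After op 3 (insert('e')): buffer="zjxeljeejoe" (len 11), cursors c1@4 c2@8 c3@11, authorship .1.1.2.23.3
After op 4 (insert('m')): buffer="zjxemljeemjoem" (len 14), cursors c1@5 c2@10 c3@14, authorship .1.11.2.223.33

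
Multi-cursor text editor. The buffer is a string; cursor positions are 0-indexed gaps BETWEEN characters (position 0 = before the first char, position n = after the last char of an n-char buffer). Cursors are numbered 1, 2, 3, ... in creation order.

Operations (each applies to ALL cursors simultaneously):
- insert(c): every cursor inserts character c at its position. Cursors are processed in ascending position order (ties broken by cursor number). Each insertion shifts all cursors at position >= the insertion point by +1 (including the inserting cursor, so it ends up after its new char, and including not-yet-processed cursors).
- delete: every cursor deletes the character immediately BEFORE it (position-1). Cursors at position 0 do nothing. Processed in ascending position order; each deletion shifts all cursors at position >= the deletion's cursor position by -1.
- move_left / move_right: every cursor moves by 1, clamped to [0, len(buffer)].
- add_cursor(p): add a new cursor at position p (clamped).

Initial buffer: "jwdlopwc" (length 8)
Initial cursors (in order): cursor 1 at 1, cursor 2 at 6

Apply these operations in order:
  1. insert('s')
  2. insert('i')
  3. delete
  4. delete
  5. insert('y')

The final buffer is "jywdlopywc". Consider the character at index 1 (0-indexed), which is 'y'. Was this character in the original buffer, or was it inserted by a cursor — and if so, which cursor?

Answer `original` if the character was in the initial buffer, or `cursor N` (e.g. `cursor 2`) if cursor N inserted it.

After op 1 (insert('s')): buffer="jswdlopswc" (len 10), cursors c1@2 c2@8, authorship .1.....2..
After op 2 (insert('i')): buffer="jsiwdlopsiwc" (len 12), cursors c1@3 c2@10, authorship .11.....22..
After op 3 (delete): buffer="jswdlopswc" (len 10), cursors c1@2 c2@8, authorship .1.....2..
After op 4 (delete): buffer="jwdlopwc" (len 8), cursors c1@1 c2@6, authorship ........
After op 5 (insert('y')): buffer="jywdlopywc" (len 10), cursors c1@2 c2@8, authorship .1.....2..
Authorship (.=original, N=cursor N): . 1 . . . . . 2 . .
Index 1: author = 1

Answer: cursor 1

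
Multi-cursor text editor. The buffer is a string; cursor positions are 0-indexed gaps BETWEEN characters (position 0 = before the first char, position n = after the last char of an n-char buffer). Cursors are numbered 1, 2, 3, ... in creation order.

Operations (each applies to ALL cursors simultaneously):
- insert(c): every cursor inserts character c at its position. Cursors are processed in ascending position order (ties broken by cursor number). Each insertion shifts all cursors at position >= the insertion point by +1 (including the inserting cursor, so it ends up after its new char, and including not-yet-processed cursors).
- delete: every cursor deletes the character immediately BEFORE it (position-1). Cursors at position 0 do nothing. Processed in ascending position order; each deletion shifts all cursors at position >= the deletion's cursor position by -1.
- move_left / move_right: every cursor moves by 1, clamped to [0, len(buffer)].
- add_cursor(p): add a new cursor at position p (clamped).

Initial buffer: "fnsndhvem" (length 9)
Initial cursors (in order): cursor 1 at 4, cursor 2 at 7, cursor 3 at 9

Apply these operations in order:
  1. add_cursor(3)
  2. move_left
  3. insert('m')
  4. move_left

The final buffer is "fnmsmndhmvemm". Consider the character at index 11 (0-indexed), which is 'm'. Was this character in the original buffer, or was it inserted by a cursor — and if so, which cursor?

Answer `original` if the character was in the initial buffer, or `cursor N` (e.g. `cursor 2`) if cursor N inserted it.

Answer: cursor 3

Derivation:
After op 1 (add_cursor(3)): buffer="fnsndhvem" (len 9), cursors c4@3 c1@4 c2@7 c3@9, authorship .........
After op 2 (move_left): buffer="fnsndhvem" (len 9), cursors c4@2 c1@3 c2@6 c3@8, authorship .........
After op 3 (insert('m')): buffer="fnmsmndhmvemm" (len 13), cursors c4@3 c1@5 c2@9 c3@12, authorship ..4.1...2..3.
After op 4 (move_left): buffer="fnmsmndhmvemm" (len 13), cursors c4@2 c1@4 c2@8 c3@11, authorship ..4.1...2..3.
Authorship (.=original, N=cursor N): . . 4 . 1 . . . 2 . . 3 .
Index 11: author = 3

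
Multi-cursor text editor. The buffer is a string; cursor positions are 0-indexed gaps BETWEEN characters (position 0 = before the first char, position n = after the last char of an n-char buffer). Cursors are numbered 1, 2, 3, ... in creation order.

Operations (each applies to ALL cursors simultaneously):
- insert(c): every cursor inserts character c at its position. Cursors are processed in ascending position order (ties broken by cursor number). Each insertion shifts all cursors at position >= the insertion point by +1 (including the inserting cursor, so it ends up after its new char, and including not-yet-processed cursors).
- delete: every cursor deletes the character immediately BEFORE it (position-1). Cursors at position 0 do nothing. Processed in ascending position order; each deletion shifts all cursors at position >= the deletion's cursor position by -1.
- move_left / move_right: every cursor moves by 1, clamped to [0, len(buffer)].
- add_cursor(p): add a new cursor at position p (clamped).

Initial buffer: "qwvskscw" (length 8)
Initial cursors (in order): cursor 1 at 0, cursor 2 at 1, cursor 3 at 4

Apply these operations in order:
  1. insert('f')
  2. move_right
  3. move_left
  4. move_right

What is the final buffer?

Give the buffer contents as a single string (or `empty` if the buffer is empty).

After op 1 (insert('f')): buffer="fqfwvsfkscw" (len 11), cursors c1@1 c2@3 c3@7, authorship 1.2...3....
After op 2 (move_right): buffer="fqfwvsfkscw" (len 11), cursors c1@2 c2@4 c3@8, authorship 1.2...3....
After op 3 (move_left): buffer="fqfwvsfkscw" (len 11), cursors c1@1 c2@3 c3@7, authorship 1.2...3....
After op 4 (move_right): buffer="fqfwvsfkscw" (len 11), cursors c1@2 c2@4 c3@8, authorship 1.2...3....

Answer: fqfwvsfkscw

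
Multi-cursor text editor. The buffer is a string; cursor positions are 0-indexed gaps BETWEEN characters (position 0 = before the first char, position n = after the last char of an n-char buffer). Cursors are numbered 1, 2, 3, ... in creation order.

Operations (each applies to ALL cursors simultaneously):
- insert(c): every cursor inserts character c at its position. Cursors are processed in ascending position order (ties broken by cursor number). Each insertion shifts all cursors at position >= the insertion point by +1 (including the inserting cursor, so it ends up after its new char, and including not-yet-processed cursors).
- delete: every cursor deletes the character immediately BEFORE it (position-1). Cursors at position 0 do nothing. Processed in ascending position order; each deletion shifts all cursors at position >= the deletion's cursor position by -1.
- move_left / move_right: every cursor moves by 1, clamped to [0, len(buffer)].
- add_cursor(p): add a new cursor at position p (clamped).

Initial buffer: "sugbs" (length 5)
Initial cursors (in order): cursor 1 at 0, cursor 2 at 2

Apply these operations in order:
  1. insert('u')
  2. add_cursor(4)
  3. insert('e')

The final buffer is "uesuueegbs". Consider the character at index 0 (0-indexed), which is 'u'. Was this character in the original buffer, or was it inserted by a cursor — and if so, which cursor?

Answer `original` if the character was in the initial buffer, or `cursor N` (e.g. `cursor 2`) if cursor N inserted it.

After op 1 (insert('u')): buffer="usuugbs" (len 7), cursors c1@1 c2@4, authorship 1..2...
After op 2 (add_cursor(4)): buffer="usuugbs" (len 7), cursors c1@1 c2@4 c3@4, authorship 1..2...
After op 3 (insert('e')): buffer="uesuueegbs" (len 10), cursors c1@2 c2@7 c3@7, authorship 11..223...
Authorship (.=original, N=cursor N): 1 1 . . 2 2 3 . . .
Index 0: author = 1

Answer: cursor 1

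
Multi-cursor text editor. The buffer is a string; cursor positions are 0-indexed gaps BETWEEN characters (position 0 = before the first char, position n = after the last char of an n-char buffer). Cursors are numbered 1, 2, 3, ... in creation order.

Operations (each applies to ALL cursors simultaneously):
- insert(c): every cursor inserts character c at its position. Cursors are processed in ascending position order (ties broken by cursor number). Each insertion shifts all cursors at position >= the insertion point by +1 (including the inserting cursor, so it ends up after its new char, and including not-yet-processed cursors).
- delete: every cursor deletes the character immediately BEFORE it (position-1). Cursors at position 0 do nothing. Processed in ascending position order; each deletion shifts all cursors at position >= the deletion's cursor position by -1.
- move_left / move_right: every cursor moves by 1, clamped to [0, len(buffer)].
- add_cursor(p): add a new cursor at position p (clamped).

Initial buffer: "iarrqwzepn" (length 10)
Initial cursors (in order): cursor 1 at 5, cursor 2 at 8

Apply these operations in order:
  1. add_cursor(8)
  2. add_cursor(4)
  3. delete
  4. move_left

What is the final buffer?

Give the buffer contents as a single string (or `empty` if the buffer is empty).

After op 1 (add_cursor(8)): buffer="iarrqwzepn" (len 10), cursors c1@5 c2@8 c3@8, authorship ..........
After op 2 (add_cursor(4)): buffer="iarrqwzepn" (len 10), cursors c4@4 c1@5 c2@8 c3@8, authorship ..........
After op 3 (delete): buffer="iarwpn" (len 6), cursors c1@3 c4@3 c2@4 c3@4, authorship ......
After op 4 (move_left): buffer="iarwpn" (len 6), cursors c1@2 c4@2 c2@3 c3@3, authorship ......

Answer: iarwpn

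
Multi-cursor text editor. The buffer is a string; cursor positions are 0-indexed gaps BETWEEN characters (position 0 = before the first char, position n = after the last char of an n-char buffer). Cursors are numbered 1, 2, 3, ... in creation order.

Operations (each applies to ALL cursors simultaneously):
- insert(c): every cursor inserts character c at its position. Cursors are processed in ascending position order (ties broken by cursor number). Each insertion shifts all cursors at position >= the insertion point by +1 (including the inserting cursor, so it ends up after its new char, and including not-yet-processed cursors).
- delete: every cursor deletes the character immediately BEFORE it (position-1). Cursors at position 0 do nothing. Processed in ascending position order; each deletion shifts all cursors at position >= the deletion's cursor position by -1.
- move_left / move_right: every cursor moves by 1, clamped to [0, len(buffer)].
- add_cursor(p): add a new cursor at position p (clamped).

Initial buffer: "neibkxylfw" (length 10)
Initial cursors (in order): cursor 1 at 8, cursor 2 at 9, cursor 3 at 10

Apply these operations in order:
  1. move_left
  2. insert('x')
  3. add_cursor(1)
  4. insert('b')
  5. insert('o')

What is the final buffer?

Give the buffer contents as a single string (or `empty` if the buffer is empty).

Answer: nboeibkxyxbolxbofxbow

Derivation:
After op 1 (move_left): buffer="neibkxylfw" (len 10), cursors c1@7 c2@8 c3@9, authorship ..........
After op 2 (insert('x')): buffer="neibkxyxlxfxw" (len 13), cursors c1@8 c2@10 c3@12, authorship .......1.2.3.
After op 3 (add_cursor(1)): buffer="neibkxyxlxfxw" (len 13), cursors c4@1 c1@8 c2@10 c3@12, authorship .......1.2.3.
After op 4 (insert('b')): buffer="nbeibkxyxblxbfxbw" (len 17), cursors c4@2 c1@10 c2@13 c3@16, authorship .4......11.22.33.
After op 5 (insert('o')): buffer="nboeibkxyxbolxbofxbow" (len 21), cursors c4@3 c1@12 c2@16 c3@20, authorship .44......111.222.333.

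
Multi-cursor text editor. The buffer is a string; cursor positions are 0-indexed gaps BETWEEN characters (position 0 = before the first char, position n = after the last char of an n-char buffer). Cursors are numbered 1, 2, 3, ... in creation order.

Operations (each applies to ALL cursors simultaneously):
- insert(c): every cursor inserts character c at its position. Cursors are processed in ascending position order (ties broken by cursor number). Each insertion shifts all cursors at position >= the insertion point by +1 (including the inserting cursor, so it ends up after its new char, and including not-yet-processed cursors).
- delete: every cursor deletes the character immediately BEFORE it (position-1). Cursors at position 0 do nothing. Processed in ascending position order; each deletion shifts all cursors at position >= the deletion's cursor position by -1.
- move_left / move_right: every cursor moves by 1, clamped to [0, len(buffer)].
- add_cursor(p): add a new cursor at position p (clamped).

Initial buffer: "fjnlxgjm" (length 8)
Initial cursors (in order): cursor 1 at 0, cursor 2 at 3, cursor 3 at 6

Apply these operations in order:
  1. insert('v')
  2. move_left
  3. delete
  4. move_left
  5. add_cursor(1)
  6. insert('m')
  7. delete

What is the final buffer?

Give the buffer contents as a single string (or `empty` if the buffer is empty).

After op 1 (insert('v')): buffer="vfjnvlxgvjm" (len 11), cursors c1@1 c2@5 c3@9, authorship 1...2...3..
After op 2 (move_left): buffer="vfjnvlxgvjm" (len 11), cursors c1@0 c2@4 c3@8, authorship 1...2...3..
After op 3 (delete): buffer="vfjvlxvjm" (len 9), cursors c1@0 c2@3 c3@6, authorship 1..2..3..
After op 4 (move_left): buffer="vfjvlxvjm" (len 9), cursors c1@0 c2@2 c3@5, authorship 1..2..3..
After op 5 (add_cursor(1)): buffer="vfjvlxvjm" (len 9), cursors c1@0 c4@1 c2@2 c3@5, authorship 1..2..3..
After op 6 (insert('m')): buffer="mvmfmjvlmxvjm" (len 13), cursors c1@1 c4@3 c2@5 c3@9, authorship 114.2.2.3.3..
After op 7 (delete): buffer="vfjvlxvjm" (len 9), cursors c1@0 c4@1 c2@2 c3@5, authorship 1..2..3..

Answer: vfjvlxvjm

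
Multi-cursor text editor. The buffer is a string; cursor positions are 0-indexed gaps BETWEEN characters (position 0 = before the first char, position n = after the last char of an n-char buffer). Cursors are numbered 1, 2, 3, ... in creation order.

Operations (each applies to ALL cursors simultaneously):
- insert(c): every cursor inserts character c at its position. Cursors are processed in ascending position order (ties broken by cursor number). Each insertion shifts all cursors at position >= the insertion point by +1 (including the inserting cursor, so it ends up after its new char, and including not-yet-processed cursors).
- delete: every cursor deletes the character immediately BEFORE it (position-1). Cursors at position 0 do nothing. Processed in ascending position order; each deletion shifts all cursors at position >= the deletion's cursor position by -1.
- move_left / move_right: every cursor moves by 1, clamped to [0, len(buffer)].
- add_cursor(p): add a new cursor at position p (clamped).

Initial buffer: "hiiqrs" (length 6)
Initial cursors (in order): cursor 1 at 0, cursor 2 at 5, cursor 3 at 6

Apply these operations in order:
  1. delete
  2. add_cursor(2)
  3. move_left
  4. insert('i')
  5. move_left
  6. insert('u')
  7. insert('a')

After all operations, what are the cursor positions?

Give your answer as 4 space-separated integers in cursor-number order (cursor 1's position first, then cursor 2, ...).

Answer: 2 14 14 6

Derivation:
After op 1 (delete): buffer="hiiq" (len 4), cursors c1@0 c2@4 c3@4, authorship ....
After op 2 (add_cursor(2)): buffer="hiiq" (len 4), cursors c1@0 c4@2 c2@4 c3@4, authorship ....
After op 3 (move_left): buffer="hiiq" (len 4), cursors c1@0 c4@1 c2@3 c3@3, authorship ....
After op 4 (insert('i')): buffer="ihiiiiiq" (len 8), cursors c1@1 c4@3 c2@7 c3@7, authorship 1.4..23.
After op 5 (move_left): buffer="ihiiiiiq" (len 8), cursors c1@0 c4@2 c2@6 c3@6, authorship 1.4..23.
After op 6 (insert('u')): buffer="uihuiiiiuuiq" (len 12), cursors c1@1 c4@4 c2@10 c3@10, authorship 11.44..2233.
After op 7 (insert('a')): buffer="uaihuaiiiiuuaaiq" (len 16), cursors c1@2 c4@6 c2@14 c3@14, authorship 111.444..223233.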